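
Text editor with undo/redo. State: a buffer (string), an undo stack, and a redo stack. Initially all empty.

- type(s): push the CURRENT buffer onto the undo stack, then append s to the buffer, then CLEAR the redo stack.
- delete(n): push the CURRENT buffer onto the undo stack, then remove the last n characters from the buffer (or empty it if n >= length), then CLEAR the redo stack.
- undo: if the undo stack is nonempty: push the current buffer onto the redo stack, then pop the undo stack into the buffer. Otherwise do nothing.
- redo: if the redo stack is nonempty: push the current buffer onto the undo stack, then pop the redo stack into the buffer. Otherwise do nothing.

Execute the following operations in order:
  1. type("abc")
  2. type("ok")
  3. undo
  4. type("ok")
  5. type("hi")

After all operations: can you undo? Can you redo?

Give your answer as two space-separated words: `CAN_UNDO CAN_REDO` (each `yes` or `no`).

After op 1 (type): buf='abc' undo_depth=1 redo_depth=0
After op 2 (type): buf='abcok' undo_depth=2 redo_depth=0
After op 3 (undo): buf='abc' undo_depth=1 redo_depth=1
After op 4 (type): buf='abcok' undo_depth=2 redo_depth=0
After op 5 (type): buf='abcokhi' undo_depth=3 redo_depth=0

Answer: yes no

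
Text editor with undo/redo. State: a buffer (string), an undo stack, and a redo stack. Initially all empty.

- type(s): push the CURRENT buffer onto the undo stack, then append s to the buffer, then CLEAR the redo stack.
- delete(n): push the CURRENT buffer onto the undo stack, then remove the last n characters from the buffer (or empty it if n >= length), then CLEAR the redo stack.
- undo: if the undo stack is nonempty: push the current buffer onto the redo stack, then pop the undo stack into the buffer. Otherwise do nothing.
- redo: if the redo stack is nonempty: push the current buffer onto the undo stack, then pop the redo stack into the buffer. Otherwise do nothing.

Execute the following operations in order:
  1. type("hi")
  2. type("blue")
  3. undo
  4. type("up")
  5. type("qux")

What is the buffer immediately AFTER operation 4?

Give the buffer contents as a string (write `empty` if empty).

Answer: hiup

Derivation:
After op 1 (type): buf='hi' undo_depth=1 redo_depth=0
After op 2 (type): buf='hiblue' undo_depth=2 redo_depth=0
After op 3 (undo): buf='hi' undo_depth=1 redo_depth=1
After op 4 (type): buf='hiup' undo_depth=2 redo_depth=0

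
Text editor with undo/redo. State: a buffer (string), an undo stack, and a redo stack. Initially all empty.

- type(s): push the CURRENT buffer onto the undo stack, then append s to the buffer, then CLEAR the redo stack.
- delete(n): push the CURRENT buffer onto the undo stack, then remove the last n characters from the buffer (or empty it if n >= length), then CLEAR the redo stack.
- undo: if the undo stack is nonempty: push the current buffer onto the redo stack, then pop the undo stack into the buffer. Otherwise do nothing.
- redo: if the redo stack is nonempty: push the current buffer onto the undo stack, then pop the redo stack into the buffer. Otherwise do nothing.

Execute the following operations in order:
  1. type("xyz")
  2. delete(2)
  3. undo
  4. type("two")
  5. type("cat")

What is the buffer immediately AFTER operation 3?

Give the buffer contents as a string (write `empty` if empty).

After op 1 (type): buf='xyz' undo_depth=1 redo_depth=0
After op 2 (delete): buf='x' undo_depth=2 redo_depth=0
After op 3 (undo): buf='xyz' undo_depth=1 redo_depth=1

Answer: xyz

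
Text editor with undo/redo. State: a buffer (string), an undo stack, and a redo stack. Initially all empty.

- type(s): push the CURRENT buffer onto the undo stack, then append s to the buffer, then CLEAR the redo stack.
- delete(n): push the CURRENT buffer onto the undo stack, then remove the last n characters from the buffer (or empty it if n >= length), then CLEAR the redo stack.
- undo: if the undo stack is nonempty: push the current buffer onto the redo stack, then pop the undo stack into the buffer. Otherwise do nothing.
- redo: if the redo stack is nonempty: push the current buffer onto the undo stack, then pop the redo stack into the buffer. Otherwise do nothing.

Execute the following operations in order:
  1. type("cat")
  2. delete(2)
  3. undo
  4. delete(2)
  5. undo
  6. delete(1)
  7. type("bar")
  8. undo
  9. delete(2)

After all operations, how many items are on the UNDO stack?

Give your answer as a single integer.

After op 1 (type): buf='cat' undo_depth=1 redo_depth=0
After op 2 (delete): buf='c' undo_depth=2 redo_depth=0
After op 3 (undo): buf='cat' undo_depth=1 redo_depth=1
After op 4 (delete): buf='c' undo_depth=2 redo_depth=0
After op 5 (undo): buf='cat' undo_depth=1 redo_depth=1
After op 6 (delete): buf='ca' undo_depth=2 redo_depth=0
After op 7 (type): buf='cabar' undo_depth=3 redo_depth=0
After op 8 (undo): buf='ca' undo_depth=2 redo_depth=1
After op 9 (delete): buf='(empty)' undo_depth=3 redo_depth=0

Answer: 3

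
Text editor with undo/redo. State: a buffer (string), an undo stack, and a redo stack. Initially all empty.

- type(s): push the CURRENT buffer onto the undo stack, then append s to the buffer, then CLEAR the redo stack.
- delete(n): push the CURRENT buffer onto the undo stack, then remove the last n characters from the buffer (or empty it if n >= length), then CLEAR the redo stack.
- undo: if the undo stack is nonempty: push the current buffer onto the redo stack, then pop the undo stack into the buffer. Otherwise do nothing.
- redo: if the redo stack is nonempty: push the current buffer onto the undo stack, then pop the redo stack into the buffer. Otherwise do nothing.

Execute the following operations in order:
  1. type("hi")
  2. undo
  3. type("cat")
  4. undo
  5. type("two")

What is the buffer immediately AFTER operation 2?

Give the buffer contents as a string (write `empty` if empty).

Answer: empty

Derivation:
After op 1 (type): buf='hi' undo_depth=1 redo_depth=0
After op 2 (undo): buf='(empty)' undo_depth=0 redo_depth=1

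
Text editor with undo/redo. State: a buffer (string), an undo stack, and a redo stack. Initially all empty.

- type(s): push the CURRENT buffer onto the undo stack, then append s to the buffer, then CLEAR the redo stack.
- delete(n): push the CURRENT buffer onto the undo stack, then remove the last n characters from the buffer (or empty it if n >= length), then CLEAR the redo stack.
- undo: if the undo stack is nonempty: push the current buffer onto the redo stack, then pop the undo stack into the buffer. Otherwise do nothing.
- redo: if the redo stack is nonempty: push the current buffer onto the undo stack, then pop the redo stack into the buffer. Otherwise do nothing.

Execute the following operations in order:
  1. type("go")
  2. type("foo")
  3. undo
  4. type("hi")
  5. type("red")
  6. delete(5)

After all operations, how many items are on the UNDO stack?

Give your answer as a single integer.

Answer: 4

Derivation:
After op 1 (type): buf='go' undo_depth=1 redo_depth=0
After op 2 (type): buf='gofoo' undo_depth=2 redo_depth=0
After op 3 (undo): buf='go' undo_depth=1 redo_depth=1
After op 4 (type): buf='gohi' undo_depth=2 redo_depth=0
After op 5 (type): buf='gohired' undo_depth=3 redo_depth=0
After op 6 (delete): buf='go' undo_depth=4 redo_depth=0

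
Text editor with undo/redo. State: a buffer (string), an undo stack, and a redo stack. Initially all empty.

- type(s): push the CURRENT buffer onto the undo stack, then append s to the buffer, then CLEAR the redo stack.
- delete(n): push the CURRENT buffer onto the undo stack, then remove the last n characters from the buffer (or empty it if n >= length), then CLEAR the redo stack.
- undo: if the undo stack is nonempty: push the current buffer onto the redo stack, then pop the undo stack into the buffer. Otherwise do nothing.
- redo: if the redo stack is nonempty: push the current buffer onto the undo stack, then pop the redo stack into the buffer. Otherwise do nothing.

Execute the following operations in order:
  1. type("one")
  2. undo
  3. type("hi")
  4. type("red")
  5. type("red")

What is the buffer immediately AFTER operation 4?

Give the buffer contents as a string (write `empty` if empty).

Answer: hired

Derivation:
After op 1 (type): buf='one' undo_depth=1 redo_depth=0
After op 2 (undo): buf='(empty)' undo_depth=0 redo_depth=1
After op 3 (type): buf='hi' undo_depth=1 redo_depth=0
After op 4 (type): buf='hired' undo_depth=2 redo_depth=0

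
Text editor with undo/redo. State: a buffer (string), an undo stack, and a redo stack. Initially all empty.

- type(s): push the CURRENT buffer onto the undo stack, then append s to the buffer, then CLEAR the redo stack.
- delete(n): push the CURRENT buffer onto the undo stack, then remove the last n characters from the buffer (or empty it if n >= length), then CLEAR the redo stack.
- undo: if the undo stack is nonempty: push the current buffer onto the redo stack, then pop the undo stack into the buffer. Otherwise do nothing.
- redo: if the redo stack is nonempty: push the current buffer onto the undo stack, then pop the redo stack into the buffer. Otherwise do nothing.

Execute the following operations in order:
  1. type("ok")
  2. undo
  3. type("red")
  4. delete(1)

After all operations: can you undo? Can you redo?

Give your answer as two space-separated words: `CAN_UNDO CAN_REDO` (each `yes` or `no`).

After op 1 (type): buf='ok' undo_depth=1 redo_depth=0
After op 2 (undo): buf='(empty)' undo_depth=0 redo_depth=1
After op 3 (type): buf='red' undo_depth=1 redo_depth=0
After op 4 (delete): buf='re' undo_depth=2 redo_depth=0

Answer: yes no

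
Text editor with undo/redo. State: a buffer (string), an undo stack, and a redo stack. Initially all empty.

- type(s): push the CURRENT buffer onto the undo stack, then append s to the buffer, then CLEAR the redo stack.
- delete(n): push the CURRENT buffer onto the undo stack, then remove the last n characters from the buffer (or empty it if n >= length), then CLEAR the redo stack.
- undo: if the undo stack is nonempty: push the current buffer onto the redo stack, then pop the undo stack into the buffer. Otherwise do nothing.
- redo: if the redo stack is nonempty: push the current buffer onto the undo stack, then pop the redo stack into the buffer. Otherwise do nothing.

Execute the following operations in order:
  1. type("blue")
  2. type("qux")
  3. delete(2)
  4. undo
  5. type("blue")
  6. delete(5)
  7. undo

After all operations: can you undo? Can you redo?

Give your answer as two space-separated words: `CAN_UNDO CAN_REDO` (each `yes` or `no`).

Answer: yes yes

Derivation:
After op 1 (type): buf='blue' undo_depth=1 redo_depth=0
After op 2 (type): buf='bluequx' undo_depth=2 redo_depth=0
After op 3 (delete): buf='blueq' undo_depth=3 redo_depth=0
After op 4 (undo): buf='bluequx' undo_depth=2 redo_depth=1
After op 5 (type): buf='bluequxblue' undo_depth=3 redo_depth=0
After op 6 (delete): buf='bluequ' undo_depth=4 redo_depth=0
After op 7 (undo): buf='bluequxblue' undo_depth=3 redo_depth=1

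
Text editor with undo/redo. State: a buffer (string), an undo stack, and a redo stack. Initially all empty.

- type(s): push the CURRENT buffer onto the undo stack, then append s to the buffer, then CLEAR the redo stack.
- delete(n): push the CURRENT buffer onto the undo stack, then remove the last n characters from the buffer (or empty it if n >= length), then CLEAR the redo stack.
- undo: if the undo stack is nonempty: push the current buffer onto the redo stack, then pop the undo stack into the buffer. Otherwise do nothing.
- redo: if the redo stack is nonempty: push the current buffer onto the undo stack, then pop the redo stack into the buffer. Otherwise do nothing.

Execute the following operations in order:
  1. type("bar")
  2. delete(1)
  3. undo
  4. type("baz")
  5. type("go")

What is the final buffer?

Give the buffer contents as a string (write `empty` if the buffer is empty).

Answer: barbazgo

Derivation:
After op 1 (type): buf='bar' undo_depth=1 redo_depth=0
After op 2 (delete): buf='ba' undo_depth=2 redo_depth=0
After op 3 (undo): buf='bar' undo_depth=1 redo_depth=1
After op 4 (type): buf='barbaz' undo_depth=2 redo_depth=0
After op 5 (type): buf='barbazgo' undo_depth=3 redo_depth=0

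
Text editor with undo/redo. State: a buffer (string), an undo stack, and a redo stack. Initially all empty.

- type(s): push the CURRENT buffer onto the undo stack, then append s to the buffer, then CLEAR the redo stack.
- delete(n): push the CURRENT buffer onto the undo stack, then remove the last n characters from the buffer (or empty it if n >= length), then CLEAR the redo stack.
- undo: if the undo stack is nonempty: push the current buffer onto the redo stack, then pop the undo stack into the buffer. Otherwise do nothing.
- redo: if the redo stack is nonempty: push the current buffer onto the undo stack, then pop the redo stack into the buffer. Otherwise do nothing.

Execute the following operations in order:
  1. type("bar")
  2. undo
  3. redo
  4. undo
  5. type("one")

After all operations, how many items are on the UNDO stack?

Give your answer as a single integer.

Answer: 1

Derivation:
After op 1 (type): buf='bar' undo_depth=1 redo_depth=0
After op 2 (undo): buf='(empty)' undo_depth=0 redo_depth=1
After op 3 (redo): buf='bar' undo_depth=1 redo_depth=0
After op 4 (undo): buf='(empty)' undo_depth=0 redo_depth=1
After op 5 (type): buf='one' undo_depth=1 redo_depth=0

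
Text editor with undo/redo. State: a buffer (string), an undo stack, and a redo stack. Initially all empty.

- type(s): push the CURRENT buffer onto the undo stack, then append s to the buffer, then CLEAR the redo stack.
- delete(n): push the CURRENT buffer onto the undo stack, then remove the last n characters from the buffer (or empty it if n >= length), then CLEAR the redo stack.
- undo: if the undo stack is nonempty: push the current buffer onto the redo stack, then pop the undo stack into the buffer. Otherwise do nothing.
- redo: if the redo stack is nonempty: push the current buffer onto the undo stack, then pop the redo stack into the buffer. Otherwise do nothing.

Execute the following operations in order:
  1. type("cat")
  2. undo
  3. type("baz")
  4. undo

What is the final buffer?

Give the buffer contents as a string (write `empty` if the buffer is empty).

After op 1 (type): buf='cat' undo_depth=1 redo_depth=0
After op 2 (undo): buf='(empty)' undo_depth=0 redo_depth=1
After op 3 (type): buf='baz' undo_depth=1 redo_depth=0
After op 4 (undo): buf='(empty)' undo_depth=0 redo_depth=1

Answer: empty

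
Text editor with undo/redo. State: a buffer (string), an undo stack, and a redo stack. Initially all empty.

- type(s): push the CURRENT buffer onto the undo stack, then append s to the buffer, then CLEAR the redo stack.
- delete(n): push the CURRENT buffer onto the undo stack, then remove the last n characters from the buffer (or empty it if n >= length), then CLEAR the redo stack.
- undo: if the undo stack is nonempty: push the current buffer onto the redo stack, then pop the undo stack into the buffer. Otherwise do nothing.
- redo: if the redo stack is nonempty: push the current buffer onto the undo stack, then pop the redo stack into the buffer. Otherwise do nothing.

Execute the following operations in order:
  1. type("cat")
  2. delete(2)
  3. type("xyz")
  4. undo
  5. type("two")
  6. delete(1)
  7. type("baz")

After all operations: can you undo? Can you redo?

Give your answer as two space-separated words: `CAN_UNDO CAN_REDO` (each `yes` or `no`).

Answer: yes no

Derivation:
After op 1 (type): buf='cat' undo_depth=1 redo_depth=0
After op 2 (delete): buf='c' undo_depth=2 redo_depth=0
After op 3 (type): buf='cxyz' undo_depth=3 redo_depth=0
After op 4 (undo): buf='c' undo_depth=2 redo_depth=1
After op 5 (type): buf='ctwo' undo_depth=3 redo_depth=0
After op 6 (delete): buf='ctw' undo_depth=4 redo_depth=0
After op 7 (type): buf='ctwbaz' undo_depth=5 redo_depth=0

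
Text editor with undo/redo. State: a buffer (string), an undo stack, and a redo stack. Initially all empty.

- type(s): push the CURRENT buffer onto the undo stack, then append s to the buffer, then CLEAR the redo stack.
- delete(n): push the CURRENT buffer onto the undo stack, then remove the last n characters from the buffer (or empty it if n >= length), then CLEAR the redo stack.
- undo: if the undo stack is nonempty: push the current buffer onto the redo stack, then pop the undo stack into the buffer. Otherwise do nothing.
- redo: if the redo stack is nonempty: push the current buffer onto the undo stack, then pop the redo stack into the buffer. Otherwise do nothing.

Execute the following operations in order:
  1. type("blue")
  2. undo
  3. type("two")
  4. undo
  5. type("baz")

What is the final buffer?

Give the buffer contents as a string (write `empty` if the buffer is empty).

After op 1 (type): buf='blue' undo_depth=1 redo_depth=0
After op 2 (undo): buf='(empty)' undo_depth=0 redo_depth=1
After op 3 (type): buf='two' undo_depth=1 redo_depth=0
After op 4 (undo): buf='(empty)' undo_depth=0 redo_depth=1
After op 5 (type): buf='baz' undo_depth=1 redo_depth=0

Answer: baz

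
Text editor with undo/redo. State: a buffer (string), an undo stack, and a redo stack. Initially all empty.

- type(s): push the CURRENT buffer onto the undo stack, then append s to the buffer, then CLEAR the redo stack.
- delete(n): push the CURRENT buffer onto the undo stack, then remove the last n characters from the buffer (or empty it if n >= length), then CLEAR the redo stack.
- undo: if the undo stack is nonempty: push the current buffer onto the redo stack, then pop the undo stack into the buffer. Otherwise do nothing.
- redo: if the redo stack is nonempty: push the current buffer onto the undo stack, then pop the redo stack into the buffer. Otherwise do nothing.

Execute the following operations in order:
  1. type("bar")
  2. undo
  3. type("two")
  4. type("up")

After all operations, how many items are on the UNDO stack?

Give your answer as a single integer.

Answer: 2

Derivation:
After op 1 (type): buf='bar' undo_depth=1 redo_depth=0
After op 2 (undo): buf='(empty)' undo_depth=0 redo_depth=1
After op 3 (type): buf='two' undo_depth=1 redo_depth=0
After op 4 (type): buf='twoup' undo_depth=2 redo_depth=0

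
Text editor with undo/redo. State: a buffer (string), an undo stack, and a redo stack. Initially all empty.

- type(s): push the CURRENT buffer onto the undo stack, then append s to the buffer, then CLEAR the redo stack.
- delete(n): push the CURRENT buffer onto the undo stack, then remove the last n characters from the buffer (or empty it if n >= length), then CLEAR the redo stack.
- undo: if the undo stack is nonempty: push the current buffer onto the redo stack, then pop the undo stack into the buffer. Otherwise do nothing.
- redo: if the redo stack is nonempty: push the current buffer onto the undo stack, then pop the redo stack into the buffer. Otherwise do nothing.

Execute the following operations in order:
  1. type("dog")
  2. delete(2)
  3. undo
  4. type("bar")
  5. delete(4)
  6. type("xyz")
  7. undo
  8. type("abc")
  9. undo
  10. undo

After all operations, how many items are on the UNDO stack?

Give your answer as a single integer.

Answer: 2

Derivation:
After op 1 (type): buf='dog' undo_depth=1 redo_depth=0
After op 2 (delete): buf='d' undo_depth=2 redo_depth=0
After op 3 (undo): buf='dog' undo_depth=1 redo_depth=1
After op 4 (type): buf='dogbar' undo_depth=2 redo_depth=0
After op 5 (delete): buf='do' undo_depth=3 redo_depth=0
After op 6 (type): buf='doxyz' undo_depth=4 redo_depth=0
After op 7 (undo): buf='do' undo_depth=3 redo_depth=1
After op 8 (type): buf='doabc' undo_depth=4 redo_depth=0
After op 9 (undo): buf='do' undo_depth=3 redo_depth=1
After op 10 (undo): buf='dogbar' undo_depth=2 redo_depth=2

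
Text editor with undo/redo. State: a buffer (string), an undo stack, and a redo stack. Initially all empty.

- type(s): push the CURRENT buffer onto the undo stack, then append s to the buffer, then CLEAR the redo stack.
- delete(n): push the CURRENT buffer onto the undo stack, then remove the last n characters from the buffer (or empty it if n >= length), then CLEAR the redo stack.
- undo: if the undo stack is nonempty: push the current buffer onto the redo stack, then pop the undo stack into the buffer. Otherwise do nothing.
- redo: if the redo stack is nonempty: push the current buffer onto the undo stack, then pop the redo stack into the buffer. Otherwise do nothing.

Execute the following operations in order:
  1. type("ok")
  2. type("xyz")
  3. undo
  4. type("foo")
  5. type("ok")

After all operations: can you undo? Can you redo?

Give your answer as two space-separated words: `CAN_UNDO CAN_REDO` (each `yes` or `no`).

After op 1 (type): buf='ok' undo_depth=1 redo_depth=0
After op 2 (type): buf='okxyz' undo_depth=2 redo_depth=0
After op 3 (undo): buf='ok' undo_depth=1 redo_depth=1
After op 4 (type): buf='okfoo' undo_depth=2 redo_depth=0
After op 5 (type): buf='okfoook' undo_depth=3 redo_depth=0

Answer: yes no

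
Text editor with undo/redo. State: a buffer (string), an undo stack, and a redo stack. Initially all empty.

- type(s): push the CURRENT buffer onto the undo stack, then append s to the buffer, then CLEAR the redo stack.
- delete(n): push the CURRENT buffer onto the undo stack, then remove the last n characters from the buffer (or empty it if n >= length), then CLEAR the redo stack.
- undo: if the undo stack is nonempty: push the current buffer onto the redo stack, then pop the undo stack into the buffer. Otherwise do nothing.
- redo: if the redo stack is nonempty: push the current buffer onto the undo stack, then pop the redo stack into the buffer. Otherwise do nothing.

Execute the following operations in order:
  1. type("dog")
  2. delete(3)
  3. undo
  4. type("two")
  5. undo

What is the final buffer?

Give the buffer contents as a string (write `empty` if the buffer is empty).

After op 1 (type): buf='dog' undo_depth=1 redo_depth=0
After op 2 (delete): buf='(empty)' undo_depth=2 redo_depth=0
After op 3 (undo): buf='dog' undo_depth=1 redo_depth=1
After op 4 (type): buf='dogtwo' undo_depth=2 redo_depth=0
After op 5 (undo): buf='dog' undo_depth=1 redo_depth=1

Answer: dog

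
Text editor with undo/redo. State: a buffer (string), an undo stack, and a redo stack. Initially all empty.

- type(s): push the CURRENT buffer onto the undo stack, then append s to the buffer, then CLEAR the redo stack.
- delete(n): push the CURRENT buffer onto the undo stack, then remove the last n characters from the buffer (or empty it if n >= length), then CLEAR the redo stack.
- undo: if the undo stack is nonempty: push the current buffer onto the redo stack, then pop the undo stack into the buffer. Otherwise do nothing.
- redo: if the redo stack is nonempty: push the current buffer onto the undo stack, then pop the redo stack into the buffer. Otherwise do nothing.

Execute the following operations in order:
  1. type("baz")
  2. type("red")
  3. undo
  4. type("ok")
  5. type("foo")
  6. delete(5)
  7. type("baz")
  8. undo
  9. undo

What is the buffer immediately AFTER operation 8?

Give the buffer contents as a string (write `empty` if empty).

After op 1 (type): buf='baz' undo_depth=1 redo_depth=0
After op 2 (type): buf='bazred' undo_depth=2 redo_depth=0
After op 3 (undo): buf='baz' undo_depth=1 redo_depth=1
After op 4 (type): buf='bazok' undo_depth=2 redo_depth=0
After op 5 (type): buf='bazokfoo' undo_depth=3 redo_depth=0
After op 6 (delete): buf='baz' undo_depth=4 redo_depth=0
After op 7 (type): buf='bazbaz' undo_depth=5 redo_depth=0
After op 8 (undo): buf='baz' undo_depth=4 redo_depth=1

Answer: baz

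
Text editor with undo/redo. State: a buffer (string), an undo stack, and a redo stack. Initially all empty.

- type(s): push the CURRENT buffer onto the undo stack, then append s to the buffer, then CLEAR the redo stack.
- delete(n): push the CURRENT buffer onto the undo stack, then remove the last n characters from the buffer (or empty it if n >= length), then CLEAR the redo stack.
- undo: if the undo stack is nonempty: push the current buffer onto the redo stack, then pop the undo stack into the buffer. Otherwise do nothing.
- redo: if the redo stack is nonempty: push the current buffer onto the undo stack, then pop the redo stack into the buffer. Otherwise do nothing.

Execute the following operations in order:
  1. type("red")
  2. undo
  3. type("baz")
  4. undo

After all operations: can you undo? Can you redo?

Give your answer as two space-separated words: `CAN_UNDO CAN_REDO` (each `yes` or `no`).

Answer: no yes

Derivation:
After op 1 (type): buf='red' undo_depth=1 redo_depth=0
After op 2 (undo): buf='(empty)' undo_depth=0 redo_depth=1
After op 3 (type): buf='baz' undo_depth=1 redo_depth=0
After op 4 (undo): buf='(empty)' undo_depth=0 redo_depth=1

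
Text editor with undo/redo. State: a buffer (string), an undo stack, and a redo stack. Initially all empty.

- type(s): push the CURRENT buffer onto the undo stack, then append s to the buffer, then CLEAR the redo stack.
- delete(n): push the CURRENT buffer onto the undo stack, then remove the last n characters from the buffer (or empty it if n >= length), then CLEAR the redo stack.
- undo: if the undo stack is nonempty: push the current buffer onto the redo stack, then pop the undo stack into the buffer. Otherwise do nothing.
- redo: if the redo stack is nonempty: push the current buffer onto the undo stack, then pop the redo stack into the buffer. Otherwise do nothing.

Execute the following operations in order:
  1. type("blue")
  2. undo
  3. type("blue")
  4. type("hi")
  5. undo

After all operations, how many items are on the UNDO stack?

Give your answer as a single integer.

Answer: 1

Derivation:
After op 1 (type): buf='blue' undo_depth=1 redo_depth=0
After op 2 (undo): buf='(empty)' undo_depth=0 redo_depth=1
After op 3 (type): buf='blue' undo_depth=1 redo_depth=0
After op 4 (type): buf='bluehi' undo_depth=2 redo_depth=0
After op 5 (undo): buf='blue' undo_depth=1 redo_depth=1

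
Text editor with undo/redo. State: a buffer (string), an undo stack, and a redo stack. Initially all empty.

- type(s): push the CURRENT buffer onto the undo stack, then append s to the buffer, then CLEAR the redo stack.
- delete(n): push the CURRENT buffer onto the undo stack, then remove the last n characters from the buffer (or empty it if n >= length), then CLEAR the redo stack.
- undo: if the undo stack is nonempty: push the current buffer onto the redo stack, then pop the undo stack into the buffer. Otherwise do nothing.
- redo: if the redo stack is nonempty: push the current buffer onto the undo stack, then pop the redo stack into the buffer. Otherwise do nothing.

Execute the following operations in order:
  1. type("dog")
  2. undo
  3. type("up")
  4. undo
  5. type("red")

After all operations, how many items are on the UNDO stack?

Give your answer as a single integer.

After op 1 (type): buf='dog' undo_depth=1 redo_depth=0
After op 2 (undo): buf='(empty)' undo_depth=0 redo_depth=1
After op 3 (type): buf='up' undo_depth=1 redo_depth=0
After op 4 (undo): buf='(empty)' undo_depth=0 redo_depth=1
After op 5 (type): buf='red' undo_depth=1 redo_depth=0

Answer: 1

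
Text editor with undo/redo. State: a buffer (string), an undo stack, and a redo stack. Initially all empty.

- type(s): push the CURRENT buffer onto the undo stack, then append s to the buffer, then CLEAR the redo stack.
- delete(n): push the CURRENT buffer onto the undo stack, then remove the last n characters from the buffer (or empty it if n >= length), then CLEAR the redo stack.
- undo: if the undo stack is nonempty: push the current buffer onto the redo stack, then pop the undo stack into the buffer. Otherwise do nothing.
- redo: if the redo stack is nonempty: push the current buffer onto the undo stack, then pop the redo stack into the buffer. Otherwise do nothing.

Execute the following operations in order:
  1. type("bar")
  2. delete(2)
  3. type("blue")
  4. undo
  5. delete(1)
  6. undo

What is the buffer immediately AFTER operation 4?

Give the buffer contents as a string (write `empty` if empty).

Answer: b

Derivation:
After op 1 (type): buf='bar' undo_depth=1 redo_depth=0
After op 2 (delete): buf='b' undo_depth=2 redo_depth=0
After op 3 (type): buf='bblue' undo_depth=3 redo_depth=0
After op 4 (undo): buf='b' undo_depth=2 redo_depth=1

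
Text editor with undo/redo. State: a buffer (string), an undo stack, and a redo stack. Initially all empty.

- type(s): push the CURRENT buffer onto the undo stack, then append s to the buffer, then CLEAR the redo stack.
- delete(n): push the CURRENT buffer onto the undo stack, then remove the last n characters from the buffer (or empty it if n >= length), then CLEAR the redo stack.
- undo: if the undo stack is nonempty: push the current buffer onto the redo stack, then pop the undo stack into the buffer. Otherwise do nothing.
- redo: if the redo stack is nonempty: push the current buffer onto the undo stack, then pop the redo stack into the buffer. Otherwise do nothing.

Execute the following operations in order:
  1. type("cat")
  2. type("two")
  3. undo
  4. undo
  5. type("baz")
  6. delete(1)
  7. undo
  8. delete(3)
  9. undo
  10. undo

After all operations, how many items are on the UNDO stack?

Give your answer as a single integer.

Answer: 0

Derivation:
After op 1 (type): buf='cat' undo_depth=1 redo_depth=0
After op 2 (type): buf='cattwo' undo_depth=2 redo_depth=0
After op 3 (undo): buf='cat' undo_depth=1 redo_depth=1
After op 4 (undo): buf='(empty)' undo_depth=0 redo_depth=2
After op 5 (type): buf='baz' undo_depth=1 redo_depth=0
After op 6 (delete): buf='ba' undo_depth=2 redo_depth=0
After op 7 (undo): buf='baz' undo_depth=1 redo_depth=1
After op 8 (delete): buf='(empty)' undo_depth=2 redo_depth=0
After op 9 (undo): buf='baz' undo_depth=1 redo_depth=1
After op 10 (undo): buf='(empty)' undo_depth=0 redo_depth=2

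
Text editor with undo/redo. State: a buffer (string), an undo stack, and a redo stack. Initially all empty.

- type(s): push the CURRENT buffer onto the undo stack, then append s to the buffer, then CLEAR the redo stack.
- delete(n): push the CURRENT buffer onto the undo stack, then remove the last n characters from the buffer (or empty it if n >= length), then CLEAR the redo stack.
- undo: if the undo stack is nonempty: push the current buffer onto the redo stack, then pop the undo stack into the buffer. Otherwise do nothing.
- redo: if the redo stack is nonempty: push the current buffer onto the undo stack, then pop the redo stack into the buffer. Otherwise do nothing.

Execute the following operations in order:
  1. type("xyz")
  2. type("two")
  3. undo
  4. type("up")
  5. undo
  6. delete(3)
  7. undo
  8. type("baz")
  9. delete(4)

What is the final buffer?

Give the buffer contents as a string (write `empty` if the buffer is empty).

Answer: xy

Derivation:
After op 1 (type): buf='xyz' undo_depth=1 redo_depth=0
After op 2 (type): buf='xyztwo' undo_depth=2 redo_depth=0
After op 3 (undo): buf='xyz' undo_depth=1 redo_depth=1
After op 4 (type): buf='xyzup' undo_depth=2 redo_depth=0
After op 5 (undo): buf='xyz' undo_depth=1 redo_depth=1
After op 6 (delete): buf='(empty)' undo_depth=2 redo_depth=0
After op 7 (undo): buf='xyz' undo_depth=1 redo_depth=1
After op 8 (type): buf='xyzbaz' undo_depth=2 redo_depth=0
After op 9 (delete): buf='xy' undo_depth=3 redo_depth=0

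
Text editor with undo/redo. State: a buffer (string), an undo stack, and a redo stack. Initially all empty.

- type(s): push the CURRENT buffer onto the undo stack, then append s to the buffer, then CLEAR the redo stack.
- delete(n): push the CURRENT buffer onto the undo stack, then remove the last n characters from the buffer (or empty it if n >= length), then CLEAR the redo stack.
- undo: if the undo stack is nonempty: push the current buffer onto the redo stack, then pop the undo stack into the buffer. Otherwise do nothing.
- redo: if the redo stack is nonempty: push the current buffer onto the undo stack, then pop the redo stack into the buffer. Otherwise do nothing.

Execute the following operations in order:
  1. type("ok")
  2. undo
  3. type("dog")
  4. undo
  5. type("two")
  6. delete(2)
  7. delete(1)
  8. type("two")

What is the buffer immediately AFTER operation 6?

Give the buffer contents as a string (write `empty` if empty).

Answer: t

Derivation:
After op 1 (type): buf='ok' undo_depth=1 redo_depth=0
After op 2 (undo): buf='(empty)' undo_depth=0 redo_depth=1
After op 3 (type): buf='dog' undo_depth=1 redo_depth=0
After op 4 (undo): buf='(empty)' undo_depth=0 redo_depth=1
After op 5 (type): buf='two' undo_depth=1 redo_depth=0
After op 6 (delete): buf='t' undo_depth=2 redo_depth=0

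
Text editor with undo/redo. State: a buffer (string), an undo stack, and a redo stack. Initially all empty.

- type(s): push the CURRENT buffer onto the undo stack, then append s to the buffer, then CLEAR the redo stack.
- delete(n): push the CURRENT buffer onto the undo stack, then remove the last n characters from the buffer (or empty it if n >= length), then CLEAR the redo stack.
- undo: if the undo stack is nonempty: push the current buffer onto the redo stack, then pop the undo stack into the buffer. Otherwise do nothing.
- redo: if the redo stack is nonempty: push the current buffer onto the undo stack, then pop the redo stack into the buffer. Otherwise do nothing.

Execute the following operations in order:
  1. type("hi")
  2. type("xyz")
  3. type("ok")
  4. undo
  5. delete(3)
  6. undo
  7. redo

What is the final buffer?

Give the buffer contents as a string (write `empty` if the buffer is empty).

Answer: hi

Derivation:
After op 1 (type): buf='hi' undo_depth=1 redo_depth=0
After op 2 (type): buf='hixyz' undo_depth=2 redo_depth=0
After op 3 (type): buf='hixyzok' undo_depth=3 redo_depth=0
After op 4 (undo): buf='hixyz' undo_depth=2 redo_depth=1
After op 5 (delete): buf='hi' undo_depth=3 redo_depth=0
After op 6 (undo): buf='hixyz' undo_depth=2 redo_depth=1
After op 7 (redo): buf='hi' undo_depth=3 redo_depth=0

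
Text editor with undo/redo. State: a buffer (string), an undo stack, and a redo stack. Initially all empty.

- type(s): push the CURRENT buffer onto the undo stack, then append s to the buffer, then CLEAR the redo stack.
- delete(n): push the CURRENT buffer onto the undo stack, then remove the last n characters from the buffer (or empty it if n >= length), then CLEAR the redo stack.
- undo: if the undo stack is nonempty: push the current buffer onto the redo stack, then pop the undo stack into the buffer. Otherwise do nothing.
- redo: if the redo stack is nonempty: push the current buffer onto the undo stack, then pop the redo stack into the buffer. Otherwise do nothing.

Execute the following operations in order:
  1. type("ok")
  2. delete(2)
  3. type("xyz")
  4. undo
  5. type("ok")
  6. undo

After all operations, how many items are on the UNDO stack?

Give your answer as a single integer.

After op 1 (type): buf='ok' undo_depth=1 redo_depth=0
After op 2 (delete): buf='(empty)' undo_depth=2 redo_depth=0
After op 3 (type): buf='xyz' undo_depth=3 redo_depth=0
After op 4 (undo): buf='(empty)' undo_depth=2 redo_depth=1
After op 5 (type): buf='ok' undo_depth=3 redo_depth=0
After op 6 (undo): buf='(empty)' undo_depth=2 redo_depth=1

Answer: 2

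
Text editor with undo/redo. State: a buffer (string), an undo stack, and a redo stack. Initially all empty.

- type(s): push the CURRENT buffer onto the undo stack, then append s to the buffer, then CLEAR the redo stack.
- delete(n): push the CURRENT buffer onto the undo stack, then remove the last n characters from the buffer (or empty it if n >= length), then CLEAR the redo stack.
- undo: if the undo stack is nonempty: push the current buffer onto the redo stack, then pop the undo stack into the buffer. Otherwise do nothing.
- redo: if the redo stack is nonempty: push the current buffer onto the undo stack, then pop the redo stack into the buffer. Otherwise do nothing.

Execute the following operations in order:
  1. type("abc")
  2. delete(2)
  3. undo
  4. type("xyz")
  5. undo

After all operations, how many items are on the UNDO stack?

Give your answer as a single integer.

After op 1 (type): buf='abc' undo_depth=1 redo_depth=0
After op 2 (delete): buf='a' undo_depth=2 redo_depth=0
After op 3 (undo): buf='abc' undo_depth=1 redo_depth=1
After op 4 (type): buf='abcxyz' undo_depth=2 redo_depth=0
After op 5 (undo): buf='abc' undo_depth=1 redo_depth=1

Answer: 1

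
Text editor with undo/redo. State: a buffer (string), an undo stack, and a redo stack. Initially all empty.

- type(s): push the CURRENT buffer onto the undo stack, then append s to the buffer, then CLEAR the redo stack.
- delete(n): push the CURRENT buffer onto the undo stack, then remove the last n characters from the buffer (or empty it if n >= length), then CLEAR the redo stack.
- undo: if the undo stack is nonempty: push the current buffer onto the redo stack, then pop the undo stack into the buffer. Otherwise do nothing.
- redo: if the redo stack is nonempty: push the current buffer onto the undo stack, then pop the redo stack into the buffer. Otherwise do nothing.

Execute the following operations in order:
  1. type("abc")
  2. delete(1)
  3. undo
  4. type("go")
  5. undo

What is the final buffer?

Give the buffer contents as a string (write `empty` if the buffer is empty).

After op 1 (type): buf='abc' undo_depth=1 redo_depth=0
After op 2 (delete): buf='ab' undo_depth=2 redo_depth=0
After op 3 (undo): buf='abc' undo_depth=1 redo_depth=1
After op 4 (type): buf='abcgo' undo_depth=2 redo_depth=0
After op 5 (undo): buf='abc' undo_depth=1 redo_depth=1

Answer: abc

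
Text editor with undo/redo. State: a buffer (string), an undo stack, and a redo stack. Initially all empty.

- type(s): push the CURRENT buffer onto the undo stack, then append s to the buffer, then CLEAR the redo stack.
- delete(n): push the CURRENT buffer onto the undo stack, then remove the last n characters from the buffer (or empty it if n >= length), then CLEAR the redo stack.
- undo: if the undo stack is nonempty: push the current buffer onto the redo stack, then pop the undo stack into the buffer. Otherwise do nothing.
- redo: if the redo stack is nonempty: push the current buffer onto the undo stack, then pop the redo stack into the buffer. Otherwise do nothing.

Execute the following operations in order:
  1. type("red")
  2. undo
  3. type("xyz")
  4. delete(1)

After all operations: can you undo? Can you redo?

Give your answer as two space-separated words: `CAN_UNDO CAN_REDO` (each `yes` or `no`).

Answer: yes no

Derivation:
After op 1 (type): buf='red' undo_depth=1 redo_depth=0
After op 2 (undo): buf='(empty)' undo_depth=0 redo_depth=1
After op 3 (type): buf='xyz' undo_depth=1 redo_depth=0
After op 4 (delete): buf='xy' undo_depth=2 redo_depth=0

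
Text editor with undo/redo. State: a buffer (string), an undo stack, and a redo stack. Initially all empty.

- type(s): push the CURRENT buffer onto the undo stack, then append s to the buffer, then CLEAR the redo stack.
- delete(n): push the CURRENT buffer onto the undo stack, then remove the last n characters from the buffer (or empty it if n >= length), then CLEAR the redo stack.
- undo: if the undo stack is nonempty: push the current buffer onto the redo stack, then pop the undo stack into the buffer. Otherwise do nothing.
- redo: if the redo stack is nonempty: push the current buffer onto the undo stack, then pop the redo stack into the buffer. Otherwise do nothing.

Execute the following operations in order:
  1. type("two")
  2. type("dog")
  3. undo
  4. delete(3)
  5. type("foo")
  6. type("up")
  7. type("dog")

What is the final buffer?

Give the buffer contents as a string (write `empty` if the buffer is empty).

Answer: fooupdog

Derivation:
After op 1 (type): buf='two' undo_depth=1 redo_depth=0
After op 2 (type): buf='twodog' undo_depth=2 redo_depth=0
After op 3 (undo): buf='two' undo_depth=1 redo_depth=1
After op 4 (delete): buf='(empty)' undo_depth=2 redo_depth=0
After op 5 (type): buf='foo' undo_depth=3 redo_depth=0
After op 6 (type): buf='fooup' undo_depth=4 redo_depth=0
After op 7 (type): buf='fooupdog' undo_depth=5 redo_depth=0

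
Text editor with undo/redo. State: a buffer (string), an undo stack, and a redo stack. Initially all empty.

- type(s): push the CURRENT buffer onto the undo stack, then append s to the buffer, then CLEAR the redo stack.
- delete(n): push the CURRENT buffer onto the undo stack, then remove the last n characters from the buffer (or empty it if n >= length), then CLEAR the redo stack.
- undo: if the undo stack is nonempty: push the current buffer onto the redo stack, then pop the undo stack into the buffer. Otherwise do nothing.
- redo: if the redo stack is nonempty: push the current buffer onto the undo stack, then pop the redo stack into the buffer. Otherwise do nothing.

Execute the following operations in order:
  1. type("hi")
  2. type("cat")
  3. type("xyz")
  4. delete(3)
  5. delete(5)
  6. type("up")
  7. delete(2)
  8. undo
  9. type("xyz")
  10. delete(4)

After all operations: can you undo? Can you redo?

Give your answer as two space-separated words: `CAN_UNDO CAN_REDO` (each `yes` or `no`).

After op 1 (type): buf='hi' undo_depth=1 redo_depth=0
After op 2 (type): buf='hicat' undo_depth=2 redo_depth=0
After op 3 (type): buf='hicatxyz' undo_depth=3 redo_depth=0
After op 4 (delete): buf='hicat' undo_depth=4 redo_depth=0
After op 5 (delete): buf='(empty)' undo_depth=5 redo_depth=0
After op 6 (type): buf='up' undo_depth=6 redo_depth=0
After op 7 (delete): buf='(empty)' undo_depth=7 redo_depth=0
After op 8 (undo): buf='up' undo_depth=6 redo_depth=1
After op 9 (type): buf='upxyz' undo_depth=7 redo_depth=0
After op 10 (delete): buf='u' undo_depth=8 redo_depth=0

Answer: yes no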